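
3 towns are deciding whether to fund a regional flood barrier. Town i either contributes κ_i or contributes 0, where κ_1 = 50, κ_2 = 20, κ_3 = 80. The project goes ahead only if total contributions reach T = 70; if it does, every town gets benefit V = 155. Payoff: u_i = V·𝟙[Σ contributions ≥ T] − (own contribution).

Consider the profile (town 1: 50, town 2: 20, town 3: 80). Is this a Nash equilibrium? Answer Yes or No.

No

Total = 150 ≥ 70: provided.
Town 1 (pledges 50, payoff 105): dropping to 0 → total 100, payoff 155. Profitable deviation.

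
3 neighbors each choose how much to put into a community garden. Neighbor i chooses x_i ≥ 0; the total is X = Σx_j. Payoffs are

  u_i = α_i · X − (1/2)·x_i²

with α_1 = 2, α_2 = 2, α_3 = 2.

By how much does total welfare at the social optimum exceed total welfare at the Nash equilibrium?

24

Neighbor i's FOC: ∂u_i/∂x_i = α_i − x_i = 0, so x_i* = α_i.
NE contributions = (2, 2, 2); X = 6.
W^NE = (Σα)·X − ½Σα_i² = 6² − ½·12 = 30.
Planner sets x_i = Σα_j = 6 for every i, so X^SO = 3·6 = 18.
W^SO = (Σα)·X^SO − ½·3·(Σα)² = (3/2)·6² = 54.
Deadweight loss = W^SO − W^NE = 24.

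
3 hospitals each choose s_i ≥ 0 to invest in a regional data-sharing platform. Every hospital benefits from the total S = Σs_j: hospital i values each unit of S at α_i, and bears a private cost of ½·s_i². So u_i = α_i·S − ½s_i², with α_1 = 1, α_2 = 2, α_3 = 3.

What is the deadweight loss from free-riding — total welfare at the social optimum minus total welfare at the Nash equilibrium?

Hospital i's FOC: ∂u_i/∂s_i = α_i − s_i = 0, so s_i* = α_i.
NE contributions = (1, 2, 3); S = 6.
W^NE = (Σα)·S − ½Σα_i² = 6² − ½·14 = 29.
Planner sets s_i = Σα_j = 6 for every i, so S^SO = 3·6 = 18.
W^SO = (Σα)·S^SO − ½·3·(Σα)² = (3/2)·6² = 54.
Deadweight loss = W^SO − W^NE = 25.

25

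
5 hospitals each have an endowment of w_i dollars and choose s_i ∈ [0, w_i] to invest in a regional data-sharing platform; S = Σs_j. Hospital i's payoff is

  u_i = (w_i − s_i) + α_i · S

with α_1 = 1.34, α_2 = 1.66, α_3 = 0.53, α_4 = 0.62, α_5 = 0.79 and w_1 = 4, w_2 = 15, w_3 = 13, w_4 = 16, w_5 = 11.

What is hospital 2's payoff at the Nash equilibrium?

31.54

∂u_i/∂s_i = α_i − 1, so hospital i contributes w_i if α_i > 1, else 0.
α_i > 1 for i ∈ {1, 2}; NE contributions (4, 15, 0, 0, 0), S = 19.
u_2 = (15 − 15) + 1.66·19 = 31.54.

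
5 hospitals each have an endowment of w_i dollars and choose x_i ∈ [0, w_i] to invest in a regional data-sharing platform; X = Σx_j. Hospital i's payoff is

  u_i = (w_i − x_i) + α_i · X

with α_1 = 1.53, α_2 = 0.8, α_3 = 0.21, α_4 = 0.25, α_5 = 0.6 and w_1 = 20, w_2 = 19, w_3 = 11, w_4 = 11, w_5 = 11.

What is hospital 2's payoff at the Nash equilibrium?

35

∂u_i/∂x_i = α_i − 1, so hospital i contributes w_i if α_i > 1, else 0.
α_i > 1 for i ∈ {1}; NE contributions (20, 0, 0, 0, 0), X = 20.
u_2 = (19 − 0) + 0.8·20 = 35.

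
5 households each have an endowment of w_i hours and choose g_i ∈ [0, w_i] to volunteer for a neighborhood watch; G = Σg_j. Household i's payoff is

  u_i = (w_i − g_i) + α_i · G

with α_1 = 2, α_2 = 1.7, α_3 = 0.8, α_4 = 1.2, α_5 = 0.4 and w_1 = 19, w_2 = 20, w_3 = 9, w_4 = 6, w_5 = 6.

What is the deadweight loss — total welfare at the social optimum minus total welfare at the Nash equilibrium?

∂u_i/∂g_i = α_i − 1, so household i contributes w_i if α_i > 1, else 0.
α_i > 1 for i ∈ {1, 2, 4}; NE contributions (19, 20, 0, 6, 0), G = 45.
W^NE = Σw_i − G^NE + (Σα_i)·G^NE = 60 + 5.1·45 = 289.5.
Planner: ∂(Σu_j)/∂g_i = Σα_j − 1 = 5.1 > 0, so everyone contributes w_i; G^SO = 60, W^SO = 60 + 5.1·60 = 366.
Deadweight loss = 76.5.

76.5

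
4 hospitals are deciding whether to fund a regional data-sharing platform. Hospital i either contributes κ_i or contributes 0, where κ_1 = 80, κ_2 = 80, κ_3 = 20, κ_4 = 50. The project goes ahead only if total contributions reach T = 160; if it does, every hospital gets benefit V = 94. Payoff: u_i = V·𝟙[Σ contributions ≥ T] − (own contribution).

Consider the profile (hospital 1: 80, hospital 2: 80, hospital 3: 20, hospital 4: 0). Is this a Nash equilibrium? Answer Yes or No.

Total = 180 ≥ 160: provided.
Hospital 1 (pledges 80, payoff 14): dropping to 0 → total 100, payoff 0. No gain.
Hospital 2 (pledges 80, payoff 14): dropping to 0 → total 100, payoff 0. No gain.
Hospital 3 (pledges 20, payoff 74): dropping to 0 → total 160, payoff 94. Profitable deviation.

No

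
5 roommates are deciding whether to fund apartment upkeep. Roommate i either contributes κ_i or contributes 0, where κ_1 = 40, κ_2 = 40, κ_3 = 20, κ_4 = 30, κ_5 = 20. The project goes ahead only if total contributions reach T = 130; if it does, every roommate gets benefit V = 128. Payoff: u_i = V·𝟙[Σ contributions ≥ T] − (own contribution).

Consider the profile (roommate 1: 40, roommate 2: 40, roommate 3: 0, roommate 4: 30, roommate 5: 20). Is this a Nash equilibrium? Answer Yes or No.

Yes

Total = 130 ≥ 130: provided.
Roommate 1 (pledges 40, payoff 88): dropping to 0 → total 90, payoff 0. No gain.
Roommate 2 (pledges 40, payoff 88): dropping to 0 → total 90, payoff 0. No gain.
Roommate 3 (pledges 0, payoff 128): pledging 20 → total 150, payoff 108. No gain.
Roommate 4 (pledges 30, payoff 98): dropping to 0 → total 100, payoff 0. No gain.
Roommate 5 (pledges 20, payoff 108): dropping to 0 → total 110, payoff 0. No gain.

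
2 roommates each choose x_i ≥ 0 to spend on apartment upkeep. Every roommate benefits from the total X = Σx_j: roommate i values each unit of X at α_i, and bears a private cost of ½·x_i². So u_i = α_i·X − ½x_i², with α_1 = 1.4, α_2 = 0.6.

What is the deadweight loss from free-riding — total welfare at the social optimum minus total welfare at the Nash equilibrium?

1.16

Roommate i's FOC: ∂u_i/∂x_i = α_i − x_i = 0, so x_i* = α_i.
NE contributions = (1.4, 0.6); X = 2.
W^NE = (Σα)·X − ½Σα_i² = 2² − ½·2.32 = 2.84.
Planner sets x_i = Σα_j = 2 for every i, so X^SO = 2·2 = 4.
W^SO = (Σα)·X^SO − ½·2·(Σα)² = (2/2)·2² = 4.
Deadweight loss = W^SO − W^NE = 1.16.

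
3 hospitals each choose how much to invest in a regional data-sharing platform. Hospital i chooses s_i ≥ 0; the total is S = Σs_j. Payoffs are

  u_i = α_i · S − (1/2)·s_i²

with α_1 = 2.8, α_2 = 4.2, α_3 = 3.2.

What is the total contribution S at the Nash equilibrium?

Hospital i's FOC: ∂u_i/∂s_i = α_i − s_i = 0, so s_i* = α_i.
NE contributions = (2.8, 4.2, 3.2); S = 10.2.

10.2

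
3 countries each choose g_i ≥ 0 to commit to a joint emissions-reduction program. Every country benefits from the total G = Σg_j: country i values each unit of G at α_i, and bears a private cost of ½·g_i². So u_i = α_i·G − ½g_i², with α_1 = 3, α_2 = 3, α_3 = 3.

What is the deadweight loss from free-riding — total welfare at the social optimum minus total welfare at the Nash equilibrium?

54

Country i's FOC: ∂u_i/∂g_i = α_i − g_i = 0, so g_i* = α_i.
NE contributions = (3, 3, 3); G = 9.
W^NE = (Σα)·G − ½Σα_i² = 9² − ½·27 = 67.5.
Planner sets g_i = Σα_j = 9 for every i, so G^SO = 3·9 = 27.
W^SO = (Σα)·G^SO − ½·3·(Σα)² = (3/2)·9² = 121.5.
Deadweight loss = W^SO − W^NE = 54.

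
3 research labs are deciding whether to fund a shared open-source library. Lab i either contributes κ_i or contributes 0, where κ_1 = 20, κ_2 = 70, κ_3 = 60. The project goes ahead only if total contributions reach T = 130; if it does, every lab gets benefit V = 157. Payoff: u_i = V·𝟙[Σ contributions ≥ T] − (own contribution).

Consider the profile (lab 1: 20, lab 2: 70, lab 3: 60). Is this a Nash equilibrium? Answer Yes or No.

No

Total = 150 ≥ 130: provided.
Lab 1 (pledges 20, payoff 137): dropping to 0 → total 130, payoff 157. Profitable deviation.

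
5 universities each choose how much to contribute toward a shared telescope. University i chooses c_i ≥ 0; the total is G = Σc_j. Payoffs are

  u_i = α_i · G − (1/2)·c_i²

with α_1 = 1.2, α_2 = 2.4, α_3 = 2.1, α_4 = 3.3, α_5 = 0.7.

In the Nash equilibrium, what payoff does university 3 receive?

University i's FOC: ∂u_i/∂c_i = α_i − c_i = 0, so c_i* = α_i.
NE contributions = (1.2, 2.4, 2.1, 3.3, 0.7); G = 9.7.
u_3 = α_3·G − ½·(c_3)² = 2.1·9.7 − ½·2.1² = 18.165.

18.165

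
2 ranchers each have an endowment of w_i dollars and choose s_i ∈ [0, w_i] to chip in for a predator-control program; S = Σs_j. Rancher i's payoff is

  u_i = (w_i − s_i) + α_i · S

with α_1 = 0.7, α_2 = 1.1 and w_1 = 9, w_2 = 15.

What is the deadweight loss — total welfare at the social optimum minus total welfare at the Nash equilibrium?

∂u_i/∂s_i = α_i − 1, so rancher i contributes w_i if α_i > 1, else 0.
α_i > 1 for i ∈ {2}; NE contributions (0, 15), S = 15.
W^NE = Σw_i − S^NE + (Σα_i)·S^NE = 24 + 0.8·15 = 36.
Planner: ∂(Σu_j)/∂s_i = Σα_j − 1 = 0.8 > 0, so everyone contributes w_i; S^SO = 24, W^SO = 24 + 0.8·24 = 43.2.
Deadweight loss = 7.2.

7.2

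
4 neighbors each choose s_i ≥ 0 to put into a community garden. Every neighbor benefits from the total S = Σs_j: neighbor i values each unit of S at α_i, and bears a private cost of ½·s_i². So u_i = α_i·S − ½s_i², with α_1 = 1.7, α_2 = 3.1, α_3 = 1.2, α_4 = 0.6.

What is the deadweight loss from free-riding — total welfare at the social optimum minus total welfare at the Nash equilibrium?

50.71

Neighbor i's FOC: ∂u_i/∂s_i = α_i − s_i = 0, so s_i* = α_i.
NE contributions = (1.7, 3.1, 1.2, 0.6); S = 6.6.
W^NE = (Σα)·S − ½Σα_i² = 6.6² − ½·14.3 = 36.41.
Planner sets s_i = Σα_j = 6.6 for every i, so S^SO = 4·6.6 = 26.4.
W^SO = (Σα)·S^SO − ½·4·(Σα)² = (4/2)·6.6² = 87.12.
Deadweight loss = W^SO − W^NE = 50.71.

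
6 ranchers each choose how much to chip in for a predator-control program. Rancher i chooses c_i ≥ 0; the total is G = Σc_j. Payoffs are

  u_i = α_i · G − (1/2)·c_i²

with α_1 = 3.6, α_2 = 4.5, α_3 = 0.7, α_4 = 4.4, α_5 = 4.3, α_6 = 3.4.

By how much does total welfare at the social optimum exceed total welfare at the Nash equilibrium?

915.175

Rancher i's FOC: ∂u_i/∂c_i = α_i − c_i = 0, so c_i* = α_i.
NE contributions = (3.6, 4.5, 0.7, 4.4, 4.3, 3.4); G = 20.9.
W^NE = (Σα)·G − ½Σα_i² = 20.9² − ½·83.11 = 395.255.
Planner sets c_i = Σα_j = 20.9 for every i, so G^SO = 6·20.9 = 125.4.
W^SO = (Σα)·G^SO − ½·6·(Σα)² = (6/2)·20.9² = 1310.43.
Deadweight loss = W^SO − W^NE = 915.175.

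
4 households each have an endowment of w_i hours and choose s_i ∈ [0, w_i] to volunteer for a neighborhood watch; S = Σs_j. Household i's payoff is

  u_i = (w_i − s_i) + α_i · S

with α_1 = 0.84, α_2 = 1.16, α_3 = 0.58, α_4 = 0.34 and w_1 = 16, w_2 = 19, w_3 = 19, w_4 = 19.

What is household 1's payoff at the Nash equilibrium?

31.96

∂u_i/∂s_i = α_i − 1, so household i contributes w_i if α_i > 1, else 0.
α_i > 1 for i ∈ {2}; NE contributions (0, 19, 0, 0), S = 19.
u_1 = (16 − 0) + 0.84·19 = 31.96.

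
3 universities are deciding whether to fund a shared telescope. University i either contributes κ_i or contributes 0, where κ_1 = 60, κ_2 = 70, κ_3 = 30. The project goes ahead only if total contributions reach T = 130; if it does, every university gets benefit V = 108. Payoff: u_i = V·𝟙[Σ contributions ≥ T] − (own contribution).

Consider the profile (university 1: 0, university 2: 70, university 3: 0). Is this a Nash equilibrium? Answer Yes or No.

No

Total = 70 < 130: not provided.
University 1 (pledges 0, payoff 0): pledging 60 → total 130, payoff 48. Profitable deviation.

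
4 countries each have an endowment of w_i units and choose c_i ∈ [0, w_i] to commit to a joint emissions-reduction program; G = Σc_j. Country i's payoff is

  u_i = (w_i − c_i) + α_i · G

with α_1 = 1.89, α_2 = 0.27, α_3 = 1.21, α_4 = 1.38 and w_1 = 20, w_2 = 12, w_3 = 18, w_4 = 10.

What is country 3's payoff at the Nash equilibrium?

58.08

∂u_i/∂c_i = α_i − 1, so country i contributes w_i if α_i > 1, else 0.
α_i > 1 for i ∈ {1, 3, 4}; NE contributions (20, 0, 18, 10), G = 48.
u_3 = (18 − 18) + 1.21·48 = 58.08.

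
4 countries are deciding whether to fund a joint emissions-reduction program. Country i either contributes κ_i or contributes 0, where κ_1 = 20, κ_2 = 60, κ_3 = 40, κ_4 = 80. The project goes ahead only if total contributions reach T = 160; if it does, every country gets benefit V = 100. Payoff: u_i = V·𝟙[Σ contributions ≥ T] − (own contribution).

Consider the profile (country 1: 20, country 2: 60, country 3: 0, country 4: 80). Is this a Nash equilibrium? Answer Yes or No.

Total = 160 ≥ 160: provided.
Country 1 (pledges 20, payoff 80): dropping to 0 → total 140, payoff 0. No gain.
Country 2 (pledges 60, payoff 40): dropping to 0 → total 100, payoff 0. No gain.
Country 3 (pledges 0, payoff 100): pledging 40 → total 200, payoff 60. No gain.
Country 4 (pledges 80, payoff 20): dropping to 0 → total 80, payoff 0. No gain.

Yes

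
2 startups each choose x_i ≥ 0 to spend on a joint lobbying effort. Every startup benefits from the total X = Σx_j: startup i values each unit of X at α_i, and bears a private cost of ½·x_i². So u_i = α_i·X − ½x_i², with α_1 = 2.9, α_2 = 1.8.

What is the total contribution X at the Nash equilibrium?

4.7

Startup i's FOC: ∂u_i/∂x_i = α_i − x_i = 0, so x_i* = α_i.
NE contributions = (2.9, 1.8); X = 4.7.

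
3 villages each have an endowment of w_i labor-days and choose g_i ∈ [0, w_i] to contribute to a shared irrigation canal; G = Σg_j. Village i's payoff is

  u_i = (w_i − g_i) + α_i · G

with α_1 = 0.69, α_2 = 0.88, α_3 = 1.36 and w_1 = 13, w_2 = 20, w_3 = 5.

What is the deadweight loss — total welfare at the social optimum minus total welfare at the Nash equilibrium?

∂u_i/∂g_i = α_i − 1, so village i contributes w_i if α_i > 1, else 0.
α_i > 1 for i ∈ {3}; NE contributions (0, 0, 5), G = 5.
W^NE = Σw_i − G^NE + (Σα_i)·G^NE = 38 + 1.93·5 = 47.65.
Planner: ∂(Σu_j)/∂g_i = Σα_j − 1 = 1.93 > 0, so everyone contributes w_i; G^SO = 38, W^SO = 38 + 1.93·38 = 111.34.
Deadweight loss = 63.69.

63.69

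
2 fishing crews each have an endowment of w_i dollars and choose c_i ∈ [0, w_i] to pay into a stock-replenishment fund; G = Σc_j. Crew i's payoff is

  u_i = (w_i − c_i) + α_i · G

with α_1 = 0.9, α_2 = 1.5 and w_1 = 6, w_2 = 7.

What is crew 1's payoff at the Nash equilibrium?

∂u_i/∂c_i = α_i − 1, so crew i contributes w_i if α_i > 1, else 0.
α_i > 1 for i ∈ {2}; NE contributions (0, 7), G = 7.
u_1 = (6 − 0) + 0.9·7 = 12.3.

12.3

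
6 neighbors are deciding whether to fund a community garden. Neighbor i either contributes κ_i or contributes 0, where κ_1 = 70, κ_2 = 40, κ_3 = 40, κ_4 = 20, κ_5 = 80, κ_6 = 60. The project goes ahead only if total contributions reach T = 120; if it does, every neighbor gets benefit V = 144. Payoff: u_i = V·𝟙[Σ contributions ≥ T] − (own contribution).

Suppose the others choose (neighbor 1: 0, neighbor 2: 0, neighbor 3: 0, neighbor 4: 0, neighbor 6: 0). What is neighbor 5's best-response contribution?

0

Others' total = 0. Even contributing 80 gives 80 < 120: no benefit either way.
Best response: 0.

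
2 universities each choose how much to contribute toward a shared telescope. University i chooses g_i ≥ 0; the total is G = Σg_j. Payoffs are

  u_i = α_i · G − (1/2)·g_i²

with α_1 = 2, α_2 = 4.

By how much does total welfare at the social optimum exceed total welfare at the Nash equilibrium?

University i's FOC: ∂u_i/∂g_i = α_i − g_i = 0, so g_i* = α_i.
NE contributions = (2, 4); G = 6.
W^NE = (Σα)·G − ½Σα_i² = 6² − ½·20 = 26.
Planner sets g_i = Σα_j = 6 for every i, so G^SO = 2·6 = 12.
W^SO = (Σα)·G^SO − ½·2·(Σα)² = (2/2)·6² = 36.
Deadweight loss = W^SO − W^NE = 10.

10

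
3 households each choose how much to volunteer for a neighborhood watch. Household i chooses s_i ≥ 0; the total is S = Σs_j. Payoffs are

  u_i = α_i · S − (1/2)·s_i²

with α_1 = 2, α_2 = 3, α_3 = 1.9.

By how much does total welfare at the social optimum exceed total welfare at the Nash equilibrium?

Household i's FOC: ∂u_i/∂s_i = α_i − s_i = 0, so s_i* = α_i.
NE contributions = (2, 3, 1.9); S = 6.9.
W^NE = (Σα)·S − ½Σα_i² = 6.9² − ½·16.61 = 39.305.
Planner sets s_i = Σα_j = 6.9 for every i, so S^SO = 3·6.9 = 20.7.
W^SO = (Σα)·S^SO − ½·3·(Σα)² = (3/2)·6.9² = 71.415.
Deadweight loss = W^SO − W^NE = 32.11.

32.11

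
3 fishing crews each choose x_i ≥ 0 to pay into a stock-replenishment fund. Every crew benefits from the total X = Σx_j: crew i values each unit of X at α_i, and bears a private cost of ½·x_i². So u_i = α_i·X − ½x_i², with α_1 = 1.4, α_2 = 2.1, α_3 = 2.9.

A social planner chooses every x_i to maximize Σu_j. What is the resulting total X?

Planner FOC: ∂(Σu_j)/∂x_i = (Σα_j) − x_i = 0, so x_i^SO = Σα_j = 6.4 for every i; X^SO = 19.2.

19.2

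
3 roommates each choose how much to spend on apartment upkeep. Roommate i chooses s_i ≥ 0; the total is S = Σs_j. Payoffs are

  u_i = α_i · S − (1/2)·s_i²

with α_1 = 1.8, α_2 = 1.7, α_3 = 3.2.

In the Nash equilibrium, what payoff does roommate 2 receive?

Roommate i's FOC: ∂u_i/∂s_i = α_i − s_i = 0, so s_i* = α_i.
NE contributions = (1.8, 1.7, 3.2); S = 6.7.
u_2 = α_2·S − ½·(s_2)² = 1.7·6.7 − ½·1.7² = 9.945.

9.945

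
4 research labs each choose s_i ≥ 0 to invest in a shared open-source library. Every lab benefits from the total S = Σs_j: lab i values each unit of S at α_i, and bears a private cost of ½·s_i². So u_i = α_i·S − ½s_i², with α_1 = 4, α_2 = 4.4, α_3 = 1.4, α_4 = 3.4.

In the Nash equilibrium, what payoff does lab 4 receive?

39.1

Lab i's FOC: ∂u_i/∂s_i = α_i − s_i = 0, so s_i* = α_i.
NE contributions = (4, 4.4, 1.4, 3.4); S = 13.2.
u_4 = α_4·S − ½·(s_4)² = 3.4·13.2 − ½·3.4² = 39.1.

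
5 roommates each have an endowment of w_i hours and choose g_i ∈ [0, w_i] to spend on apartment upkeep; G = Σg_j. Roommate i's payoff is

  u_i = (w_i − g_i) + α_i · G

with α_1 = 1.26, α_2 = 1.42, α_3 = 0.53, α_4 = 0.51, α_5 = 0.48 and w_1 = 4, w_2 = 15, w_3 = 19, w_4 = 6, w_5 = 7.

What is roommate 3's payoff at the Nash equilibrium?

29.07

∂u_i/∂g_i = α_i − 1, so roommate i contributes w_i if α_i > 1, else 0.
α_i > 1 for i ∈ {1, 2}; NE contributions (4, 15, 0, 0, 0), G = 19.
u_3 = (19 − 0) + 0.53·19 = 29.07.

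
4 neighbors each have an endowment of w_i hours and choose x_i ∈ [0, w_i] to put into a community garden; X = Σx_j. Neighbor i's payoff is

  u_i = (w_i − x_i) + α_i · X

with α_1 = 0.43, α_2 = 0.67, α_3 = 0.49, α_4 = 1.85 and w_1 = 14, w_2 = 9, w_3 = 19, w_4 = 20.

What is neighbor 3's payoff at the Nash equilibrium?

∂u_i/∂x_i = α_i − 1, so neighbor i contributes w_i if α_i > 1, else 0.
α_i > 1 for i ∈ {4}; NE contributions (0, 0, 0, 20), X = 20.
u_3 = (19 − 0) + 0.49·20 = 28.8.

28.8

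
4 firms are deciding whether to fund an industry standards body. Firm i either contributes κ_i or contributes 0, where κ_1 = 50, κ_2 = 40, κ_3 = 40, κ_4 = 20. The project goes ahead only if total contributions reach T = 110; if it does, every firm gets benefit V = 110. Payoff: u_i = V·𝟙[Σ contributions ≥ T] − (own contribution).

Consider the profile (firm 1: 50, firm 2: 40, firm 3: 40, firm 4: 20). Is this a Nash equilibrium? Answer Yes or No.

Total = 150 ≥ 110: provided.
Firm 1 (pledges 50, payoff 60): dropping to 0 → total 100, payoff 0. No gain.
Firm 2 (pledges 40, payoff 70): dropping to 0 → total 110, payoff 110. Profitable deviation.

No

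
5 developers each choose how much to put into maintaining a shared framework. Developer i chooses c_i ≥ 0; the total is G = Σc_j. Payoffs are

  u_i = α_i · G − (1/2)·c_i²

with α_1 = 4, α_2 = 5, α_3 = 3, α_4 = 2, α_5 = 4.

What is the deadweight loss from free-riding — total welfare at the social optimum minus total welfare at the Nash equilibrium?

521

Developer i's FOC: ∂u_i/∂c_i = α_i − c_i = 0, so c_i* = α_i.
NE contributions = (4, 5, 3, 2, 4); G = 18.
W^NE = (Σα)·G − ½Σα_i² = 18² − ½·70 = 289.
Planner sets c_i = Σα_j = 18 for every i, so G^SO = 5·18 = 90.
W^SO = (Σα)·G^SO − ½·5·(Σα)² = (5/2)·18² = 810.
Deadweight loss = W^SO − W^NE = 521.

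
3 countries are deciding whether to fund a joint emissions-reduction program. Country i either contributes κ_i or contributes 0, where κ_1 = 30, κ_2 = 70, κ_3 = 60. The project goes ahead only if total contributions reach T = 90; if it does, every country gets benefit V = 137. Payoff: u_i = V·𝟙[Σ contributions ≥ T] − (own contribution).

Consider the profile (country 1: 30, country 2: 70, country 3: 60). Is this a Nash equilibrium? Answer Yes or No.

Total = 160 ≥ 90: provided.
Country 1 (pledges 30, payoff 107): dropping to 0 → total 130, payoff 137. Profitable deviation.

No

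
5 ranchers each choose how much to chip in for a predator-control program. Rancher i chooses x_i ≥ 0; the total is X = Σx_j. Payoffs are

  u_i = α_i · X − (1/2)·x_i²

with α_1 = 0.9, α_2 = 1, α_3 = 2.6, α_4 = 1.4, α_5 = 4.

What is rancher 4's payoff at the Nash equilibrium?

12.88

Rancher i's FOC: ∂u_i/∂x_i = α_i − x_i = 0, so x_i* = α_i.
NE contributions = (0.9, 1, 2.6, 1.4, 4); X = 9.9.
u_4 = α_4·X − ½·(x_4)² = 1.4·9.9 − ½·1.4² = 12.88.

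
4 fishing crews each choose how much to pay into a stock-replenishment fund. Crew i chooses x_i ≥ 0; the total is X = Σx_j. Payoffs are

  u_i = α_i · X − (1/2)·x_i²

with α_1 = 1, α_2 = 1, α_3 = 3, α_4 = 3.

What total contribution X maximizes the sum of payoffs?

Planner FOC: ∂(Σu_j)/∂x_i = (Σα_j) − x_i = 0, so x_i^SO = Σα_j = 8 for every i; X^SO = 32.

32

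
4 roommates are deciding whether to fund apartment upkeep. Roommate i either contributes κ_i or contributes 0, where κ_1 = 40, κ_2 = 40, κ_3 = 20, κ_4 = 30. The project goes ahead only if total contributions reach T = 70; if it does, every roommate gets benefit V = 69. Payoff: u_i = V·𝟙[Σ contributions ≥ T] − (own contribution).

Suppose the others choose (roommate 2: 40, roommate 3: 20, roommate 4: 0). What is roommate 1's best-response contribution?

40

Others' total = 60. Contributing 40 brings total to 100 ≥ 70: gain V − κ_1 = 29.
Best response: 40.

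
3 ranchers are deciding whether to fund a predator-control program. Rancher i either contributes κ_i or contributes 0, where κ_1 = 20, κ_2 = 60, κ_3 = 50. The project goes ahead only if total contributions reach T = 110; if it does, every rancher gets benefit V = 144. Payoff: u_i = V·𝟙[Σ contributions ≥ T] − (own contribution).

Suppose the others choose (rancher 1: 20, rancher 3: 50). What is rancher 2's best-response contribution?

60

Others' total = 70. Contributing 60 brings total to 130 ≥ 110: gain V − κ_2 = 84.
Best response: 60.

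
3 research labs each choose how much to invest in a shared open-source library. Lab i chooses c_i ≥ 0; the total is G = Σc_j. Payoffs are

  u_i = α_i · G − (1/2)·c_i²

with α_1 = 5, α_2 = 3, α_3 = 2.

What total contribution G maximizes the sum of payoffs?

30

Planner FOC: ∂(Σu_j)/∂c_i = (Σα_j) − c_i = 0, so c_i^SO = Σα_j = 10 for every i; G^SO = 30.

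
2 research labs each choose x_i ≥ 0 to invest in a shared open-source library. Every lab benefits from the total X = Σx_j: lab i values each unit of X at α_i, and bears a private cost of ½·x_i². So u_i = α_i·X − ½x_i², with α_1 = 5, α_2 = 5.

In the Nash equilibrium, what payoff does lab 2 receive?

37.5

Lab i's FOC: ∂u_i/∂x_i = α_i − x_i = 0, so x_i* = α_i.
NE contributions = (5, 5); X = 10.
u_2 = α_2·X − ½·(x_2)² = 5·10 − ½·5² = 37.5.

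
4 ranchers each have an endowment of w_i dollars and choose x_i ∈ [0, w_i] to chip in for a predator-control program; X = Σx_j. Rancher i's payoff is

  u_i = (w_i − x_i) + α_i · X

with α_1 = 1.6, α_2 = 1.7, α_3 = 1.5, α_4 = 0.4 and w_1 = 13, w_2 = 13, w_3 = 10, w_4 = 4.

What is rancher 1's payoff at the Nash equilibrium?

57.6

∂u_i/∂x_i = α_i − 1, so rancher i contributes w_i if α_i > 1, else 0.
α_i > 1 for i ∈ {1, 2, 3}; NE contributions (13, 13, 10, 0), X = 36.
u_1 = (13 − 13) + 1.6·36 = 57.6.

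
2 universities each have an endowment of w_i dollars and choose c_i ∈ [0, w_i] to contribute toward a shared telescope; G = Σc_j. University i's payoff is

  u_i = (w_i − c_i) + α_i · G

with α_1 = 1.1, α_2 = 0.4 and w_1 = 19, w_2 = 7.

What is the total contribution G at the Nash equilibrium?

19

∂u_i/∂c_i = α_i − 1, so university i contributes w_i if α_i > 1, else 0.
α_i > 1 for i ∈ {1}; NE contributions (19, 0), G = 19.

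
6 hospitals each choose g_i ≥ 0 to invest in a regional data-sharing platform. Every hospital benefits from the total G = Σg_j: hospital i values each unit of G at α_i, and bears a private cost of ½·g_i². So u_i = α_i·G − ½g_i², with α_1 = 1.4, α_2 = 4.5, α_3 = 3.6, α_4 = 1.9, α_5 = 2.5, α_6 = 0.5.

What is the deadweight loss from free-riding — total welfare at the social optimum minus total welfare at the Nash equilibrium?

437.36

Hospital i's FOC: ∂u_i/∂g_i = α_i − g_i = 0, so g_i* = α_i.
NE contributions = (1.4, 4.5, 3.6, 1.9, 2.5, 0.5); G = 14.4.
W^NE = (Σα)·G − ½Σα_i² = 14.4² − ½·45.28 = 184.72.
Planner sets g_i = Σα_j = 14.4 for every i, so G^SO = 6·14.4 = 86.4.
W^SO = (Σα)·G^SO − ½·6·(Σα)² = (6/2)·14.4² = 622.08.
Deadweight loss = W^SO − W^NE = 437.36.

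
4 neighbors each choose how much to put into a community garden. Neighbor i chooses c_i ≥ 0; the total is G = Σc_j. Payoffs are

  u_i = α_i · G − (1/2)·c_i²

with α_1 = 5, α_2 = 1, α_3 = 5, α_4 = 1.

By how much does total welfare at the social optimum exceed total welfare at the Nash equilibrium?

Neighbor i's FOC: ∂u_i/∂c_i = α_i − c_i = 0, so c_i* = α_i.
NE contributions = (5, 1, 5, 1); G = 12.
W^NE = (Σα)·G − ½Σα_i² = 12² − ½·52 = 118.
Planner sets c_i = Σα_j = 12 for every i, so G^SO = 4·12 = 48.
W^SO = (Σα)·G^SO − ½·4·(Σα)² = (4/2)·12² = 288.
Deadweight loss = W^SO − W^NE = 170.

170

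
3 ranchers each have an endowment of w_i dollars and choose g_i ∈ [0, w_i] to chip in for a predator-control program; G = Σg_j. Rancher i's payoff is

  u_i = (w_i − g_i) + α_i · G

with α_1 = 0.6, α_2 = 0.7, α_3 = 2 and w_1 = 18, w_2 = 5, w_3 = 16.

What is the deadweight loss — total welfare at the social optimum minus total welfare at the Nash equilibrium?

∂u_i/∂g_i = α_i − 1, so rancher i contributes w_i if α_i > 1, else 0.
α_i > 1 for i ∈ {3}; NE contributions (0, 0, 16), G = 16.
W^NE = Σw_i − G^NE + (Σα_i)·G^NE = 39 + 2.3·16 = 75.8.
Planner: ∂(Σu_j)/∂g_i = Σα_j − 1 = 2.3 > 0, so everyone contributes w_i; G^SO = 39, W^SO = 39 + 2.3·39 = 128.7.
Deadweight loss = 52.9.

52.9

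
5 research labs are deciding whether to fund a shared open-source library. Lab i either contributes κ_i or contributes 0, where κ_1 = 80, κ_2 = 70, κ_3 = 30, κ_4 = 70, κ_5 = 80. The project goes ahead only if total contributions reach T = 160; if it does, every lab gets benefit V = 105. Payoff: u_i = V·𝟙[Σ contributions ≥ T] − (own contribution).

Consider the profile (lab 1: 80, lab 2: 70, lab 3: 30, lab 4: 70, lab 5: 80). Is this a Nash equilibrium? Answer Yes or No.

No

Total = 330 ≥ 160: provided.
Lab 1 (pledges 80, payoff 25): dropping to 0 → total 250, payoff 105. Profitable deviation.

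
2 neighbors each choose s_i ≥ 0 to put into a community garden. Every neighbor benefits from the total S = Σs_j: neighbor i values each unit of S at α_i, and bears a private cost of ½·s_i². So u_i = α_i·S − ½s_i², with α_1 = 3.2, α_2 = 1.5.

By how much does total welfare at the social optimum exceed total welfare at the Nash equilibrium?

6.245

Neighbor i's FOC: ∂u_i/∂s_i = α_i − s_i = 0, so s_i* = α_i.
NE contributions = (3.2, 1.5); S = 4.7.
W^NE = (Σα)·S − ½Σα_i² = 4.7² − ½·12.49 = 15.845.
Planner sets s_i = Σα_j = 4.7 for every i, so S^SO = 2·4.7 = 9.4.
W^SO = (Σα)·S^SO − ½·2·(Σα)² = (2/2)·4.7² = 22.09.
Deadweight loss = W^SO − W^NE = 6.245.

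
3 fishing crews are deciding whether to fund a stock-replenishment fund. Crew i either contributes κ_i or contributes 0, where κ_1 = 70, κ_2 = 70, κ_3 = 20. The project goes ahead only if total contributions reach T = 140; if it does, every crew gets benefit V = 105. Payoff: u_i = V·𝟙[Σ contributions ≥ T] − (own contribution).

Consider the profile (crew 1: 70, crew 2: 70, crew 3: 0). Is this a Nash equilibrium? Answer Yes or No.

Total = 140 ≥ 140: provided.
Crew 1 (pledges 70, payoff 35): dropping to 0 → total 70, payoff 0. No gain.
Crew 2 (pledges 70, payoff 35): dropping to 0 → total 70, payoff 0. No gain.
Crew 3 (pledges 0, payoff 105): pledging 20 → total 160, payoff 85. No gain.

Yes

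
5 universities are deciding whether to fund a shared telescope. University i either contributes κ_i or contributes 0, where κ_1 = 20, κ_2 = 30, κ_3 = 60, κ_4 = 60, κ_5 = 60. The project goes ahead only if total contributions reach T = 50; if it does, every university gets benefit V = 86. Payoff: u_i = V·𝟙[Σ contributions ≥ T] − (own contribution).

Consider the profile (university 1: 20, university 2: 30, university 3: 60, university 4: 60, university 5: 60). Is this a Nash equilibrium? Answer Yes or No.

No

Total = 230 ≥ 50: provided.
University 1 (pledges 20, payoff 66): dropping to 0 → total 210, payoff 86. Profitable deviation.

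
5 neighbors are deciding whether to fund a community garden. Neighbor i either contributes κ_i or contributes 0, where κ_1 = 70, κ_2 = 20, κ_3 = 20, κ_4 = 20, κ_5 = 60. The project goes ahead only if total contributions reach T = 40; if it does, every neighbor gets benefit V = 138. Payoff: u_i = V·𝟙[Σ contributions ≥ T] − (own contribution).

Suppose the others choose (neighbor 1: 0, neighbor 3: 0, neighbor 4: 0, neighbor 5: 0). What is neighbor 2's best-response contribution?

Others' total = 0. Even contributing 20 gives 20 < 40: no benefit either way.
Best response: 0.

0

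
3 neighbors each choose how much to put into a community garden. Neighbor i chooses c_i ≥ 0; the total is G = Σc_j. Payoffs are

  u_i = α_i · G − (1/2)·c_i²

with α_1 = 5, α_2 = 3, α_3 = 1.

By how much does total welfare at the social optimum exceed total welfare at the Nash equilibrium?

58

Neighbor i's FOC: ∂u_i/∂c_i = α_i − c_i = 0, so c_i* = α_i.
NE contributions = (5, 3, 1); G = 9.
W^NE = (Σα)·G − ½Σα_i² = 9² − ½·35 = 63.5.
Planner sets c_i = Σα_j = 9 for every i, so G^SO = 3·9 = 27.
W^SO = (Σα)·G^SO − ½·3·(Σα)² = (3/2)·9² = 121.5.
Deadweight loss = W^SO − W^NE = 58.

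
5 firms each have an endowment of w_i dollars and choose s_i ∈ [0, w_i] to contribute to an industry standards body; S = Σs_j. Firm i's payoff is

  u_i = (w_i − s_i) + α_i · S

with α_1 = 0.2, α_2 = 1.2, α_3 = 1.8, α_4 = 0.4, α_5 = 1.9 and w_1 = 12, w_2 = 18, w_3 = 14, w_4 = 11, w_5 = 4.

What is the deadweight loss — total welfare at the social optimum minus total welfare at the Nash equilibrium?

103.5

∂u_i/∂s_i = α_i − 1, so firm i contributes w_i if α_i > 1, else 0.
α_i > 1 for i ∈ {2, 3, 5}; NE contributions (0, 18, 14, 0, 4), S = 36.
W^NE = Σw_i − S^NE + (Σα_i)·S^NE = 59 + 4.5·36 = 221.
Planner: ∂(Σu_j)/∂s_i = Σα_j − 1 = 4.5 > 0, so everyone contributes w_i; S^SO = 59, W^SO = 59 + 4.5·59 = 324.5.
Deadweight loss = 103.5.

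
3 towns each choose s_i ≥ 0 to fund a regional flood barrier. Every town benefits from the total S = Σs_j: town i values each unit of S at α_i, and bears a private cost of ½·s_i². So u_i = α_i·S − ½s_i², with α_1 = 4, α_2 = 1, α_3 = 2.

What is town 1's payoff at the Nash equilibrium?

20

Town i's FOC: ∂u_i/∂s_i = α_i − s_i = 0, so s_i* = α_i.
NE contributions = (4, 1, 2); S = 7.
u_1 = α_1·S − ½·(s_1)² = 4·7 − ½·4² = 20.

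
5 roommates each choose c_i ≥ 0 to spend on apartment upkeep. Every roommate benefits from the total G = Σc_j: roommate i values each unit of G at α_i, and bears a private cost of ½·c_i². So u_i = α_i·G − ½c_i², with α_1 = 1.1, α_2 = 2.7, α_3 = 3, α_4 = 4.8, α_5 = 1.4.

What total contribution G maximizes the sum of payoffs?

Planner FOC: ∂(Σu_j)/∂c_i = (Σα_j) − c_i = 0, so c_i^SO = Σα_j = 13 for every i; G^SO = 65.

65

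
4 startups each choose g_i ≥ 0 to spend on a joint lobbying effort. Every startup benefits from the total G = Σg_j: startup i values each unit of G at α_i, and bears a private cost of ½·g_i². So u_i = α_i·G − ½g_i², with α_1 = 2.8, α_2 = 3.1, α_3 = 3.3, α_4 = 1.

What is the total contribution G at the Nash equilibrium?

10.2

Startup i's FOC: ∂u_i/∂g_i = α_i − g_i = 0, so g_i* = α_i.
NE contributions = (2.8, 3.1, 3.3, 1); G = 10.2.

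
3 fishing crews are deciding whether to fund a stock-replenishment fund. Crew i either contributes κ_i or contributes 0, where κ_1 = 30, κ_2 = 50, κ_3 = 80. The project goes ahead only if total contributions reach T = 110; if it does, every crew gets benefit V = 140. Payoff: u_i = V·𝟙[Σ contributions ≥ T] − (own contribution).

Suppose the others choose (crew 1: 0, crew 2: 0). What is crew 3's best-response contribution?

0

Others' total = 0. Even contributing 80 gives 80 < 110: no benefit either way.
Best response: 0.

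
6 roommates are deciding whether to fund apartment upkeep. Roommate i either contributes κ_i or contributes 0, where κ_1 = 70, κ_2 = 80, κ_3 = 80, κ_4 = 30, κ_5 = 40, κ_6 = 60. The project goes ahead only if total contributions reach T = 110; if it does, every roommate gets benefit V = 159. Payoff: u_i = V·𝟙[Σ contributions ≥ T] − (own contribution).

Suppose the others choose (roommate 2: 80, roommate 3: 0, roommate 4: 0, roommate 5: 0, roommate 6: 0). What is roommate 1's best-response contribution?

70

Others' total = 80. Contributing 70 brings total to 150 ≥ 110: gain V − κ_1 = 89.
Best response: 70.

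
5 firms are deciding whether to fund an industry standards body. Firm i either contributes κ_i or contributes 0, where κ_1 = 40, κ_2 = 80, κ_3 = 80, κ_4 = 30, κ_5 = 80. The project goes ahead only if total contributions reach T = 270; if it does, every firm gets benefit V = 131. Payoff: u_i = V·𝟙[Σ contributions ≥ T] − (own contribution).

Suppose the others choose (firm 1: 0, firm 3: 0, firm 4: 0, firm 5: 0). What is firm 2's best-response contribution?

0

Others' total = 0. Even contributing 80 gives 80 < 270: no benefit either way.
Best response: 0.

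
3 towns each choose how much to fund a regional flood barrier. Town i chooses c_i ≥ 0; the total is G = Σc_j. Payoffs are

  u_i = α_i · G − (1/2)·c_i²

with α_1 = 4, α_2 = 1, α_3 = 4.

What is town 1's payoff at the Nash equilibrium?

28

Town i's FOC: ∂u_i/∂c_i = α_i − c_i = 0, so c_i* = α_i.
NE contributions = (4, 1, 4); G = 9.
u_1 = α_1·G − ½·(c_1)² = 4·9 − ½·4² = 28.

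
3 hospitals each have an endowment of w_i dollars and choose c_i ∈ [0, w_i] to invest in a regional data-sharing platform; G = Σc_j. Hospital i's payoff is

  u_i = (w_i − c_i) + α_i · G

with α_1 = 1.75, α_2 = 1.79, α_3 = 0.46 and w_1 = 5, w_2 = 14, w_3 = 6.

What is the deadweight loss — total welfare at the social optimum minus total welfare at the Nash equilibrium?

18

∂u_i/∂c_i = α_i − 1, so hospital i contributes w_i if α_i > 1, else 0.
α_i > 1 for i ∈ {1, 2}; NE contributions (5, 14, 0), G = 19.
W^NE = Σw_i − G^NE + (Σα_i)·G^NE = 25 + 3·19 = 82.
Planner: ∂(Σu_j)/∂c_i = Σα_j − 1 = 3 > 0, so everyone contributes w_i; G^SO = 25, W^SO = 25 + 3·25 = 100.
Deadweight loss = 18.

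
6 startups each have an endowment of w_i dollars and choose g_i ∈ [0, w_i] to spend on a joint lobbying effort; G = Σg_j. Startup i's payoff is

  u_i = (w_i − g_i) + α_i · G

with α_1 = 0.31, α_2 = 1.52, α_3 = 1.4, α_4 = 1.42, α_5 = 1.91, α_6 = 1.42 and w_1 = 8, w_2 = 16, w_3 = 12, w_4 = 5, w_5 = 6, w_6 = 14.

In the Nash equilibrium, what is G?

53

∂u_i/∂g_i = α_i − 1, so startup i contributes w_i if α_i > 1, else 0.
α_i > 1 for i ∈ {2, 3, 4, 5, 6}; NE contributions (0, 16, 12, 5, 6, 14), G = 53.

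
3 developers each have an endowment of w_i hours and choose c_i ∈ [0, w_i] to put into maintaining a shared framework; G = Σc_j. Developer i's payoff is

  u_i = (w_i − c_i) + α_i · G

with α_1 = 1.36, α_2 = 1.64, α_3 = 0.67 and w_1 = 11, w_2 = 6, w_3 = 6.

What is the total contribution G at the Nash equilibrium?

17

∂u_i/∂c_i = α_i − 1, so developer i contributes w_i if α_i > 1, else 0.
α_i > 1 for i ∈ {1, 2}; NE contributions (11, 6, 0), G = 17.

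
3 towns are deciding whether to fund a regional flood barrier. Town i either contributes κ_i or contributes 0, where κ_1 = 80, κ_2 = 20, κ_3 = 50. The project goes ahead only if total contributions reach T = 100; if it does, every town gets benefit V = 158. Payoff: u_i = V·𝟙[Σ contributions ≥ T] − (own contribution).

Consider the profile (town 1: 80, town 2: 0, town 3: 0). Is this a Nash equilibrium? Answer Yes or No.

Total = 80 < 100: not provided.
Town 1 (pledges 80, payoff -80): dropping to 0 → total 0, payoff 0. Profitable deviation.

No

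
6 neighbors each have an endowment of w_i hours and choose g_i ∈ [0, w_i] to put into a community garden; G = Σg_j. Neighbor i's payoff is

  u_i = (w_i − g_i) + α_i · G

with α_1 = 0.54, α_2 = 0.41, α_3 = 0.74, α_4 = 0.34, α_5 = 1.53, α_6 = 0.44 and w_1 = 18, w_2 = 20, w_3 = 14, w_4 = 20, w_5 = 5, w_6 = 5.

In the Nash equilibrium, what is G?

5

∂u_i/∂g_i = α_i − 1, so neighbor i contributes w_i if α_i > 1, else 0.
α_i > 1 for i ∈ {5}; NE contributions (0, 0, 0, 0, 5, 0), G = 5.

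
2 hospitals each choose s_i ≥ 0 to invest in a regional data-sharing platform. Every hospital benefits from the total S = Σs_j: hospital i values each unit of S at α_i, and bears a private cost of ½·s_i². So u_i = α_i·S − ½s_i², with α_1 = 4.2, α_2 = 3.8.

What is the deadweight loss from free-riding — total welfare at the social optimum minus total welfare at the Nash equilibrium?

Hospital i's FOC: ∂u_i/∂s_i = α_i − s_i = 0, so s_i* = α_i.
NE contributions = (4.2, 3.8); S = 8.
W^NE = (Σα)·S − ½Σα_i² = 8² − ½·32.08 = 47.96.
Planner sets s_i = Σα_j = 8 for every i, so S^SO = 2·8 = 16.
W^SO = (Σα)·S^SO − ½·2·(Σα)² = (2/2)·8² = 64.
Deadweight loss = W^SO − W^NE = 16.04.

16.04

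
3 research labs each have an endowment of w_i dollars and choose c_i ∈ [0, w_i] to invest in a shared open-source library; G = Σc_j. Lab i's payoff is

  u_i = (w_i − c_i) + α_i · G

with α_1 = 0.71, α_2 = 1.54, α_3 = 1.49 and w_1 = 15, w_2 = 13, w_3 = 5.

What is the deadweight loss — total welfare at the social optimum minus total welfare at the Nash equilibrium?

41.1

∂u_i/∂c_i = α_i − 1, so lab i contributes w_i if α_i > 1, else 0.
α_i > 1 for i ∈ {2, 3}; NE contributions (0, 13, 5), G = 18.
W^NE = Σw_i − G^NE + (Σα_i)·G^NE = 33 + 2.74·18 = 82.32.
Planner: ∂(Σu_j)/∂c_i = Σα_j − 1 = 2.74 > 0, so everyone contributes w_i; G^SO = 33, W^SO = 33 + 2.74·33 = 123.42.
Deadweight loss = 41.1.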